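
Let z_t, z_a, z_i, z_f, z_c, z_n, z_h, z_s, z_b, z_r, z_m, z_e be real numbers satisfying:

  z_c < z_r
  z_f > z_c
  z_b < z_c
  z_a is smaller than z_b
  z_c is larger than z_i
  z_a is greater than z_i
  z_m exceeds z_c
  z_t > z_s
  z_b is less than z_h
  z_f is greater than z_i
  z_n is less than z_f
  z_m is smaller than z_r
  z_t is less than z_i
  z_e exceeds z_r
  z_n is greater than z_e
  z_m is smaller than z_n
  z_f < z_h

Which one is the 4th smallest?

z_a

The consecutive relations fix a unique order: z_s < z_t < z_i < z_a < z_b < z_c < z_m < z_r < z_e < z_n < z_f < z_h.
Counting 4 from the smallest end gives z_a.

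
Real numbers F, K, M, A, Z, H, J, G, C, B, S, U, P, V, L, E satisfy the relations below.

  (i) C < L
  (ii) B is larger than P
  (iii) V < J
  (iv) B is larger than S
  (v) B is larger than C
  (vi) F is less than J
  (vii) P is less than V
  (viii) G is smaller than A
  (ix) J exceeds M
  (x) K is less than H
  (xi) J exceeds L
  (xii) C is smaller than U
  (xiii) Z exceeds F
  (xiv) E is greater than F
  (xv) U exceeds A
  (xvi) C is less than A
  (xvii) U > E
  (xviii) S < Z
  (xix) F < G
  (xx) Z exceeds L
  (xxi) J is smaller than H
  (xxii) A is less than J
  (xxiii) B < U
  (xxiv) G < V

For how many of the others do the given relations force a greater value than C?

The elements the relations force above C are B, A, L, J, H, Z, U — no chain reaches any other.
That is 7.

7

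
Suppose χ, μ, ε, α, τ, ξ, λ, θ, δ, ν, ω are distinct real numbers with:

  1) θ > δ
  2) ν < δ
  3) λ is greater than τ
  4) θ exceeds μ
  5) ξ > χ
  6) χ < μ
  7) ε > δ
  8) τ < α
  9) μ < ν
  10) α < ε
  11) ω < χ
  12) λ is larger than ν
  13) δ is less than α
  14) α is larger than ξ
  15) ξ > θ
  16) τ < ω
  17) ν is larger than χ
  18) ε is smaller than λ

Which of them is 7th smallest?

Piecing the relations together gives one ordering: τ < ω < χ < μ < ν < δ < θ < ξ < α < ε < λ.
Counting 7 from the smallest end gives θ.

θ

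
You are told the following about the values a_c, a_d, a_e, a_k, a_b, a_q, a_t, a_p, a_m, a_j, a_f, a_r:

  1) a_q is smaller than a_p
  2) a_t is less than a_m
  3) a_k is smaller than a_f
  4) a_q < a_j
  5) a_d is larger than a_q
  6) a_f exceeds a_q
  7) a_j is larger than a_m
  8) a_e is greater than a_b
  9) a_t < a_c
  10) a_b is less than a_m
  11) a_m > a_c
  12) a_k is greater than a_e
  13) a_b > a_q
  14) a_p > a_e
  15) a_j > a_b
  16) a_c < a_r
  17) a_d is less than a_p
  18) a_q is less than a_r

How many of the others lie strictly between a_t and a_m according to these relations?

Chaining upward from a_t reaches: a_c, a_r, a_j.
Chaining downward from a_m reaches: a_q, a_c, a_b.
Strictly between a_t and a_m are those in both lists: a_c — 1 element.

1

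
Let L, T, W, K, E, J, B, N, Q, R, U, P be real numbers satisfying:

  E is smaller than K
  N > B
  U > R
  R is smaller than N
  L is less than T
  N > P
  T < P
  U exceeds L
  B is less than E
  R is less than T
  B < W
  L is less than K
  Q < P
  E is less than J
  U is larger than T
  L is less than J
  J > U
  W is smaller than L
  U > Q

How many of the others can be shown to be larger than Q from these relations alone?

4

Directly above Q: U, P.
One step further: J, N (4 so far).
Nothing else is reachable above Q; 4 in all.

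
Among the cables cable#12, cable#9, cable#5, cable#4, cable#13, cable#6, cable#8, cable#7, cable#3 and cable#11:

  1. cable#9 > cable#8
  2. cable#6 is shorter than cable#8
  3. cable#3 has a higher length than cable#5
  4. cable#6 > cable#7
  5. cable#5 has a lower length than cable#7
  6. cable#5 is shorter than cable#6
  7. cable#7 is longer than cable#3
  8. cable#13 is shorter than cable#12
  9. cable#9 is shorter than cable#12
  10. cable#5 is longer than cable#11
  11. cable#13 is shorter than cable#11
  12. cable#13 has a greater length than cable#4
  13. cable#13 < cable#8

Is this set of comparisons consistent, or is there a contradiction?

Every relation is compatible with cable#4 < cable#13 < cable#11 < cable#5 < cable#3 < cable#7 < cable#6 < cable#8 < cable#9 < cable#12; the set is consistent.

consistent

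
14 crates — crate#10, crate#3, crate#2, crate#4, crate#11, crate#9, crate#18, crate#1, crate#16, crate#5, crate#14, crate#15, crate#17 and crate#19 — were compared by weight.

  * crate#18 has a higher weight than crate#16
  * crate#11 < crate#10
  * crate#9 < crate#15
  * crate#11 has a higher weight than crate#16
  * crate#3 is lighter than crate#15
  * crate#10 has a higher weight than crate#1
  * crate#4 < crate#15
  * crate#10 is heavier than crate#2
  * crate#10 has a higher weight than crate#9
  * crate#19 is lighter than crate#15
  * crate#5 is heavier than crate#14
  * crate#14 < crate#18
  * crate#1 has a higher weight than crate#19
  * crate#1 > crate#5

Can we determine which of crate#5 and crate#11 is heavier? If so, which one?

Following every chain through crate#5: above crate#5 we get crate#1, crate#10; below crate#5 we get crate#14.
crate#11 is not reached, and no chain runs the other way from crate#11 to crate#5.
So the given relations leave the order of crate#5 and crate#11 undetermined.

undetermined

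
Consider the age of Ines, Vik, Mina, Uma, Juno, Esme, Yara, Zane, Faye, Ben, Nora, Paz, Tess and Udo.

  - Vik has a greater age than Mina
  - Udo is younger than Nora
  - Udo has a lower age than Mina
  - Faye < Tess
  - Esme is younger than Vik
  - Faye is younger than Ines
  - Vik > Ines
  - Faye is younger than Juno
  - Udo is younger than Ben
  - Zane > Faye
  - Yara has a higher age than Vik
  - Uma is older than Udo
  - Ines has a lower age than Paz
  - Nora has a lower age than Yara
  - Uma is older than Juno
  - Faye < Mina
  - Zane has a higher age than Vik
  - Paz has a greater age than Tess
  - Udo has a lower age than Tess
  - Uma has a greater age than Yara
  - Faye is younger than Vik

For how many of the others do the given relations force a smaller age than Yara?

From Yara the given relations immediately reach Nora, Vik.
From those, Faye, Ines, Udo, Esme, Mina — 7 in total.
No other element is forced below Yara by the given relations, so the count is 7.

7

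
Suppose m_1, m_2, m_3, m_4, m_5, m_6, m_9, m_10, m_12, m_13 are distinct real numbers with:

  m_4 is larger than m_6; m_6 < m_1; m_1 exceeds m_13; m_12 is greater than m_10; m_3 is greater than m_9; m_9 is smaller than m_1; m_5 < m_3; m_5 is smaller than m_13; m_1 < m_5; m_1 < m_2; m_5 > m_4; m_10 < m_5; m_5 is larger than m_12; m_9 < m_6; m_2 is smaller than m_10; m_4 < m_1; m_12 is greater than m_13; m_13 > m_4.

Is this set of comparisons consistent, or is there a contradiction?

Chaining the given relations yields m_13 < m_1 < m_2 < m_10 < m_12 < m_5, so m_13 < m_5. But one relation states m_5 < m_13. These cannot both hold.

inconsistent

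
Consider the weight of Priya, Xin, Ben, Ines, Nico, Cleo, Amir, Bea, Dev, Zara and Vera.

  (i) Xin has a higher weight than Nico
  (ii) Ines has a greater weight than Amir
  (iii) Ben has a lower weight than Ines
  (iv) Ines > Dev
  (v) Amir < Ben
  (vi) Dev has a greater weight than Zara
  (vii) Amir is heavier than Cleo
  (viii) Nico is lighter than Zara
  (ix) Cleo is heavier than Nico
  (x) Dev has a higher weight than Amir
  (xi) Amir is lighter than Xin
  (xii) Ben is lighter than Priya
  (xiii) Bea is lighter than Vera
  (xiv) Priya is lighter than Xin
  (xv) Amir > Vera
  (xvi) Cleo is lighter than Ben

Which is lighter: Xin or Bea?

The relevant relations are Bea < Vera; Vera < Amir; Amir < Ben; Ben < Priya; Priya < Xin.
Together: Bea < Vera < Amir < Ben < Priya < Xin.
So Bea < Xin; Bea is the lighter of the two.

Bea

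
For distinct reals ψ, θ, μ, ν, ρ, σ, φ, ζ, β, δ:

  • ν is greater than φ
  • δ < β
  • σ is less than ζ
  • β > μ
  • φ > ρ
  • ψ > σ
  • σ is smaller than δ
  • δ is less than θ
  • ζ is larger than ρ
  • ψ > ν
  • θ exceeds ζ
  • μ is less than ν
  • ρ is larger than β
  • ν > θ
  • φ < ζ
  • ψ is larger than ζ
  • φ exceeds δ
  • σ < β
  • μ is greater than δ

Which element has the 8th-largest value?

μ

The consecutive relations fix a unique order: σ < δ < μ < β < ρ < φ < ζ < θ < ν < ψ.
The 8th largest is μ.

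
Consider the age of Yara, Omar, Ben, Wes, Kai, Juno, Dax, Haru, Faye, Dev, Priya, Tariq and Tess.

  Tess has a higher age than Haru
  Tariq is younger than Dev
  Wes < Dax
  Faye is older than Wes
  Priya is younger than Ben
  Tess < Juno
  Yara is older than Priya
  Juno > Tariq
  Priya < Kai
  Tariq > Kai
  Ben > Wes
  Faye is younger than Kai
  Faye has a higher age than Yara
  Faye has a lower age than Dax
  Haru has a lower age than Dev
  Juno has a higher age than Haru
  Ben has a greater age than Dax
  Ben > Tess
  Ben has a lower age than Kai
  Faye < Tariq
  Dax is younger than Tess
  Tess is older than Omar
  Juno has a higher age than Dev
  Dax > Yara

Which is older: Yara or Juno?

Juno

Yara < Faye and Faye < Dax give Yara < Dax.
With Dax < Tess: Yara < Faye < Dax < Tess.
With Tess < Ben: Yara < Faye < Dax < Tess < Ben.
With Ben < Kai: Yara < Faye < Dax < Tess < Ben < Kai.
With Kai < Tariq: Yara < Faye < Dax < Tess < Ben < Kai < Tariq.
With Tariq < Dev: Yara < Faye < Dax < Tess < Ben < Kai < Tariq < Dev.
Then Dev < Juno extends the chain to Juno.
So Yara < Juno; Juno is the older of the two.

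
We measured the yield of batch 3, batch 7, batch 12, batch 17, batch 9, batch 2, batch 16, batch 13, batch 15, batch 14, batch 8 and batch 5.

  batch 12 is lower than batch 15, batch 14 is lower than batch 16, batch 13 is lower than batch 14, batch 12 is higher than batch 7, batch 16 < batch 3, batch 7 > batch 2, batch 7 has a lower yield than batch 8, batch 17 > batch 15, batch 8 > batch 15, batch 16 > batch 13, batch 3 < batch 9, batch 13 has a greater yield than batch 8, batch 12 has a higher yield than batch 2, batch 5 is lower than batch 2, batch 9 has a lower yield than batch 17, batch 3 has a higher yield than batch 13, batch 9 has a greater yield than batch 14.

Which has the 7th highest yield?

batch 8

Chaining the given pairs: batch 5 < batch 2 < batch 7 < batch 12 < batch 15 < batch 8 < batch 13 < batch 14 < batch 16 < batch 3 < batch 9 < batch 17.
The 7th largest is batch 8.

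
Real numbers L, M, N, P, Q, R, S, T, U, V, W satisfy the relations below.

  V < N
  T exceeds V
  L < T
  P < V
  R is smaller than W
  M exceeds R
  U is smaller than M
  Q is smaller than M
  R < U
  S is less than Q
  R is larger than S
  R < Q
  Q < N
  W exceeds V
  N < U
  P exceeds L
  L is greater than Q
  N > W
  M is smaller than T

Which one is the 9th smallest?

U

Chaining the given pairs: S < R < Q < L < P < V < W < N < U < M < T.
Counting 9 from the smallest end gives U.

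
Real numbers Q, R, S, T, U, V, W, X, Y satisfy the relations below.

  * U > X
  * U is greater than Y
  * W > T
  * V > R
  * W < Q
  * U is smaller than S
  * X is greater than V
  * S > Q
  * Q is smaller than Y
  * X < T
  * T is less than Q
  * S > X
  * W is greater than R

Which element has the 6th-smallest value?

Chaining the given pairs: R < V < X < T < W < Q < Y < U < S.
The 6th smallest is Q.

Q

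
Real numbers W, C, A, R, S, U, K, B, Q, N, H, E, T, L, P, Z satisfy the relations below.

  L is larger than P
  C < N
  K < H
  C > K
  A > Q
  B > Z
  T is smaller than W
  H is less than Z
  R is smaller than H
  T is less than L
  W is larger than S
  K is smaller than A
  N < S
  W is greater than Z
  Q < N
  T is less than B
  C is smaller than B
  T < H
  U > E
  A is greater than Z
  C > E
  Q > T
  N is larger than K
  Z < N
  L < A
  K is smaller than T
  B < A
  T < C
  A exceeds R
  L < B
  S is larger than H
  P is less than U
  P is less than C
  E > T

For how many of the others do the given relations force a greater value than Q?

From Q the given relations immediately reach N, A.
From those, S — 3 in total.
From those, W — 4 in total.
Nothing else is reachable above Q; 4 in all.

4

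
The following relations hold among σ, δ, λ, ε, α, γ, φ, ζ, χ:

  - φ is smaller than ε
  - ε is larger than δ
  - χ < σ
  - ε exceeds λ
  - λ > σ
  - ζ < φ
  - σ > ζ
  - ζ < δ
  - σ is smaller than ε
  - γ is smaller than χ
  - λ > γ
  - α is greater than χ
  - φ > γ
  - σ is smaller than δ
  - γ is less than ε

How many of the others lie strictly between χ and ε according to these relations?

3

The relations place χ below ε. An element lies strictly between them when it is forced above χ and also forced below ε.
Above χ: {α, σ, δ, λ}. Below ε: {γ, ζ, σ, δ, λ, φ}.
Intersection: {σ, δ, λ} — 3.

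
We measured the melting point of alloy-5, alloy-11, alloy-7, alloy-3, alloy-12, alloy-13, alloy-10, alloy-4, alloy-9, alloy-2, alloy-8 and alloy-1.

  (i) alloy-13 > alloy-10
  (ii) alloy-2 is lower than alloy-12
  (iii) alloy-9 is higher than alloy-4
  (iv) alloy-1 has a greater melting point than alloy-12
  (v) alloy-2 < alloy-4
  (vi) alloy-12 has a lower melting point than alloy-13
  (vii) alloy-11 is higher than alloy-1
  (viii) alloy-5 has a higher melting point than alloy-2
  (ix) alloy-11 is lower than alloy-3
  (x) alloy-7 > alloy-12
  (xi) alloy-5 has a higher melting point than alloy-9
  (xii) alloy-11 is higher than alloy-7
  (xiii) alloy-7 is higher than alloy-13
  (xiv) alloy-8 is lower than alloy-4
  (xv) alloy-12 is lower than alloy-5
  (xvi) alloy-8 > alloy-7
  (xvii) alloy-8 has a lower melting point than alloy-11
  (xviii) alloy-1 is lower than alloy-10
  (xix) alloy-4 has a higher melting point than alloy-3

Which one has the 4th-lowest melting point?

alloy-10

Chaining the given pairs: alloy-2 < alloy-12 < alloy-1 < alloy-10 < alloy-13 < alloy-7 < alloy-8 < alloy-11 < alloy-3 < alloy-4 < alloy-9 < alloy-5.
The 4th smallest is alloy-10.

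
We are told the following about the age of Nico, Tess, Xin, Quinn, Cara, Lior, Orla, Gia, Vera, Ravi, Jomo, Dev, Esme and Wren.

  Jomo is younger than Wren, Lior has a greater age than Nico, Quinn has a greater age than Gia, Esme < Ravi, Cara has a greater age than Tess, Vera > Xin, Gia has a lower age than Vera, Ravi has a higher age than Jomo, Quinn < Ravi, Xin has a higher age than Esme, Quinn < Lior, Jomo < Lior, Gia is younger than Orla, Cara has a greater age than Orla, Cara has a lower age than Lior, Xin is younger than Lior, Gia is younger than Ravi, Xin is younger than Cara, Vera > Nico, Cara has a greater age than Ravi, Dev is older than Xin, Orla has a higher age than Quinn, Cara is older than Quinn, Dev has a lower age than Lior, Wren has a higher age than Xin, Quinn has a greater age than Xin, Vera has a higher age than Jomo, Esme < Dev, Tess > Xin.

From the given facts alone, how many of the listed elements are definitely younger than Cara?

8

From Cara the given relations immediately reach Xin, Quinn, Orla, Tess, Ravi.
From those, Esme, Gia, Jomo — 8 in total.
Nothing else is reachable below Cara; 8 in all.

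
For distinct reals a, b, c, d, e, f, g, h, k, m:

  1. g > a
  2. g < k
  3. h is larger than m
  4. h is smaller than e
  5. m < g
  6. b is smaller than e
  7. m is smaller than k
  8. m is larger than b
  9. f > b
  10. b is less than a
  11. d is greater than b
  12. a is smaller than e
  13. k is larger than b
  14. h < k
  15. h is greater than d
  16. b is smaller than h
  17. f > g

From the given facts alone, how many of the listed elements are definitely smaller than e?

5

Directly below e: b, h, a.
One step further: d, m (5 so far).
No other element is forced below e by the given relations, so the count is 5.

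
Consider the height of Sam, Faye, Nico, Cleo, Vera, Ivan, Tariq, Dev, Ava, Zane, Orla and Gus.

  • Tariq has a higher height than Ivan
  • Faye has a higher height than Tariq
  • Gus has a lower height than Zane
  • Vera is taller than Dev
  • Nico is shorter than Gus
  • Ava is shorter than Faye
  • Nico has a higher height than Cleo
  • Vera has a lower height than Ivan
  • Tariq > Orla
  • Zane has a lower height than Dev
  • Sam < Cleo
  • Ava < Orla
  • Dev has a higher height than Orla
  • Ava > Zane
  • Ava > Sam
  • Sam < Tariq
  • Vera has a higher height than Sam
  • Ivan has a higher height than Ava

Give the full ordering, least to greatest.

Each adjacent pair is fixed by a given relation: Sam < Cleo; Cleo < Nico; Nico < Gus; Gus < Zane; Zane < Ava; Ava < Orla; Orla < Dev; Dev < Vera; Vera < Ivan; Ivan < Tariq; Tariq < Faye. Chaining them end to end gives the full order.

Sam < Cleo < Nico < Gus < Zane < Ava < Orla < Dev < Vera < Ivan < Tariq < Faye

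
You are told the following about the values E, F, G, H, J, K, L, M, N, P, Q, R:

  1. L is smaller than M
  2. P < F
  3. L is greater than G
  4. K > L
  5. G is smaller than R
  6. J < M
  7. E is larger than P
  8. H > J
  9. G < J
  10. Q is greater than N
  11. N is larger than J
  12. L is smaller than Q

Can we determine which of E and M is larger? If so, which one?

undetermined

Following every chain through E: below E we get P.
M is not reached, and no chain runs the other way from M to E.
So the given relations leave the order of E and M undetermined.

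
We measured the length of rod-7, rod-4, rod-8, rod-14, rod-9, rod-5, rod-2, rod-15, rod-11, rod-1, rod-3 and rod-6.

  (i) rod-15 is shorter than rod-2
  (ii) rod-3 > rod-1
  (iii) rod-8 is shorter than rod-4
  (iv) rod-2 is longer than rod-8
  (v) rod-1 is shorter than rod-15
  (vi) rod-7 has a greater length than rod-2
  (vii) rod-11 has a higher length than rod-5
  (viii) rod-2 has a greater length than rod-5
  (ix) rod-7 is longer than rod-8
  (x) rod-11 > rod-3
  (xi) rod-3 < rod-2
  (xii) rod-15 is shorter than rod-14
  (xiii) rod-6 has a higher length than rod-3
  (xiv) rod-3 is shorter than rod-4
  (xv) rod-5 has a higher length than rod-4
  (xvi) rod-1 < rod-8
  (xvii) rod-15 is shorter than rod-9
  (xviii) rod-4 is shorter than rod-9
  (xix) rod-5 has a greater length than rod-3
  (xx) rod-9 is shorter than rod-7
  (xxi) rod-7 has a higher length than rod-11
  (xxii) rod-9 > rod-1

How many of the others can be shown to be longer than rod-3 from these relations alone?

From rod-3 the given relations immediately reach rod-4, rod-5, rod-2, rod-11, rod-6.
From those, rod-9, rod-7 — 7 in total.
No other element is forced above rod-3 by the given relations, so the count is 7.

7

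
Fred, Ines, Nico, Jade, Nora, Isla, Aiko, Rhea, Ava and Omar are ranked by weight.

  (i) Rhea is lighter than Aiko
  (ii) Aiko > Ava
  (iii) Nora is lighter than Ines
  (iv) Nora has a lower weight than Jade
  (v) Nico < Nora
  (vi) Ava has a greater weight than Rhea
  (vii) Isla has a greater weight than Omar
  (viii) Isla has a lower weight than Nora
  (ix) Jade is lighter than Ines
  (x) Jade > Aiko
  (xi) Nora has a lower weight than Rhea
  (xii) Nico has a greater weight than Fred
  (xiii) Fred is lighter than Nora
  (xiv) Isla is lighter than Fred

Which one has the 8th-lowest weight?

Aiko

Chaining the given pairs: Omar < Isla < Fred < Nico < Nora < Rhea < Ava < Aiko < Jade < Ines.
Counting 8 from the smallest end gives Aiko.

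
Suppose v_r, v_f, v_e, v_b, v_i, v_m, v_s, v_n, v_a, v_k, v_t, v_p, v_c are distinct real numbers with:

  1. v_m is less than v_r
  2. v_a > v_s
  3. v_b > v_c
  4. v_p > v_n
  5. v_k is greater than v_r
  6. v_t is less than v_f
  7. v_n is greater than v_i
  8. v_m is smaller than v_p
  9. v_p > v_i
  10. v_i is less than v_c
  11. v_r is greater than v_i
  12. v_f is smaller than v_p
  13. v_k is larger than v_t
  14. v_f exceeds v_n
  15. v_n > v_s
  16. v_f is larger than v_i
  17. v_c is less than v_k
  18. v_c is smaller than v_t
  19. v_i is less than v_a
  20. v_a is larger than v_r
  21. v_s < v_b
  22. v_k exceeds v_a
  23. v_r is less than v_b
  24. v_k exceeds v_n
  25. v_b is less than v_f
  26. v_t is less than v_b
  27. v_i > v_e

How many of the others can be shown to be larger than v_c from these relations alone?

Directly above v_c: v_t, v_b, v_k.
One step further: v_f (4 so far).
One step further: v_p (5 so far).
No other element is forced above v_c by the given relations, so the count is 5.

5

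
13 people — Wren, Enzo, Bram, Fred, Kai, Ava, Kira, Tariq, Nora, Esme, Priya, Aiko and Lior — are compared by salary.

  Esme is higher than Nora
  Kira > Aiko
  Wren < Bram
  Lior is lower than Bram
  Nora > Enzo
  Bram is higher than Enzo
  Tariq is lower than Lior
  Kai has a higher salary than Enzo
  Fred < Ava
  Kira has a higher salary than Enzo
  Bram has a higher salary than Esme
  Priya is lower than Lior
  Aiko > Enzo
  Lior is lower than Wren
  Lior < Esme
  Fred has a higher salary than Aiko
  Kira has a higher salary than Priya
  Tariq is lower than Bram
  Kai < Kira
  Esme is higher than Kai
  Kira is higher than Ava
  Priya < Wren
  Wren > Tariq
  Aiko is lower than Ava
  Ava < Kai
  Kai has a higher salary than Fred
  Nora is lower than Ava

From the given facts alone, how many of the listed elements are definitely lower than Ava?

From Ava the given relations immediately reach Aiko, Fred, Nora.
From those, Enzo — 4 in total.
Nothing else is reachable below Ava; 4 in all.

4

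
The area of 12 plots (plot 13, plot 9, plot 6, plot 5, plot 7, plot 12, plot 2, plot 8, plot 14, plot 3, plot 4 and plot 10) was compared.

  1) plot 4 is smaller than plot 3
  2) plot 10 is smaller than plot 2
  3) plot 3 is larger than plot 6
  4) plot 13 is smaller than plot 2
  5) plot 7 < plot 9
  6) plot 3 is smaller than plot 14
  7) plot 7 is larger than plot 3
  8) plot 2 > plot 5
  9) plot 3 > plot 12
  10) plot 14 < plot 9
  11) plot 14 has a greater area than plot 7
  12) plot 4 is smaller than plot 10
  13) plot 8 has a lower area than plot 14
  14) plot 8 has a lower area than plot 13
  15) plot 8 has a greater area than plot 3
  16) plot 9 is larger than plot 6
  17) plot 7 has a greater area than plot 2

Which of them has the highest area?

plot 9

Chaining downward from plot 9: directly below it, plot 6, plot 7, plot 14; then plot 3, plot 8, plot 2; then plot 12, plot 4, plot 5, plot 10, plot 13.
That covers every other element, and nothing is given above plot 9, so plot 9 is the highest area.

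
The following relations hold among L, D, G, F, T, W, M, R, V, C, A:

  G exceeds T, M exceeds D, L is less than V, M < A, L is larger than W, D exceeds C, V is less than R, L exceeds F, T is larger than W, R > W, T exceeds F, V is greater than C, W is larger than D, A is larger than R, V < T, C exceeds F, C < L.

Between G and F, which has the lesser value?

F < C and C < D give F < D.
Then D < W extends the chain to W.
With W < L: F < C < D < W < L.
With L < V: F < C < D < W < L < V.
With V < T: F < C < D < W < L < V < T.
With T < G: F < C < D < W < L < V < T < G.
So F < G; F is the smaller of the two.

F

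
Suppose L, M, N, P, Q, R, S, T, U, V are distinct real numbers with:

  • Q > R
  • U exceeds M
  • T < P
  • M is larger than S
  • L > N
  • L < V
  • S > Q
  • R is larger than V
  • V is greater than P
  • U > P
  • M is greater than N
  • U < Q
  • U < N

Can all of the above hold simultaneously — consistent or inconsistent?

Chaining the given relations yields U < N < L < V < R < Q < S < M, so U < M. But one relation states M < U. These cannot both hold.

inconsistent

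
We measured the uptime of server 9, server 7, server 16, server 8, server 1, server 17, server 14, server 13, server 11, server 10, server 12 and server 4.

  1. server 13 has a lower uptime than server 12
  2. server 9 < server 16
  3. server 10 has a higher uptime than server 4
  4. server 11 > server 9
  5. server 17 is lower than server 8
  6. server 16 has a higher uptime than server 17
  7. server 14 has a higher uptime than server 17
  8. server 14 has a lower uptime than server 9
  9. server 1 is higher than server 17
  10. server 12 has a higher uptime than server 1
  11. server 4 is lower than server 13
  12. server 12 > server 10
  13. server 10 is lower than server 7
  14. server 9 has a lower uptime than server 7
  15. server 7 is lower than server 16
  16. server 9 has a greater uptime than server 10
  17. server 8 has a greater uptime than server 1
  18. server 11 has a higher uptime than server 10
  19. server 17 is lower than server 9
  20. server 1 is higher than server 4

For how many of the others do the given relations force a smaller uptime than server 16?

Directly below server 16: server 17, server 9, server 7.
One step further: server 10, server 14 (5 so far).
One step further: server 4 (6 so far).
No other element is forced below server 16 by the given relations, so the count is 6.

6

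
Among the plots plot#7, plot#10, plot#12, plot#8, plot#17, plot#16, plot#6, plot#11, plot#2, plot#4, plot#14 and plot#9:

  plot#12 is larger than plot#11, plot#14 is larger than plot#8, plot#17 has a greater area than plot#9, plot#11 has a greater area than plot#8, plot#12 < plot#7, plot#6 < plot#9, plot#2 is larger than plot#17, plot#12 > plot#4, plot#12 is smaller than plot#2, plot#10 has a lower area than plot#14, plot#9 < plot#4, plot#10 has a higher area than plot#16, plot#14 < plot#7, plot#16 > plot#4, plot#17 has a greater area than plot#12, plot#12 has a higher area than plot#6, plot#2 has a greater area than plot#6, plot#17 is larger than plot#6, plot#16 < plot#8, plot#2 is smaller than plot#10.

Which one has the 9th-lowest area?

The consecutive relations fix a unique order: plot#6 < plot#9 < plot#4 < plot#16 < plot#8 < plot#11 < plot#12 < plot#17 < plot#2 < plot#10 < plot#14 < plot#7.
The 9th smallest is plot#2.

plot#2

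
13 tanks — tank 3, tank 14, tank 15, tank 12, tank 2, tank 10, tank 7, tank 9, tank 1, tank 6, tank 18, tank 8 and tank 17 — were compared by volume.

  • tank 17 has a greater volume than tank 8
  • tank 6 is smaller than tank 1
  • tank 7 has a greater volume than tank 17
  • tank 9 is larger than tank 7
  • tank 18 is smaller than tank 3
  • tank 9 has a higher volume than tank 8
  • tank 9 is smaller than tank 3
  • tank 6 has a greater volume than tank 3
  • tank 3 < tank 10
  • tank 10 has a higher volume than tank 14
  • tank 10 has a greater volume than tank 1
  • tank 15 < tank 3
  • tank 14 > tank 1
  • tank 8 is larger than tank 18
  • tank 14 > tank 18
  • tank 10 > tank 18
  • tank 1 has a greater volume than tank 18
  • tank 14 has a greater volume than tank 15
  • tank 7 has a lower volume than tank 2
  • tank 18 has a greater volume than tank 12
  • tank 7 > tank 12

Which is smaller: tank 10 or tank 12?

tank 12 < tank 18 and tank 18 < tank 8 give tank 12 < tank 8.
Then tank 8 < tank 17 extends the chain to tank 17.
With tank 17 < tank 7: tank 12 < tank 18 < tank 8 < tank 17 < tank 7.
With tank 7 < tank 9: tank 12 < tank 18 < tank 8 < tank 17 < tank 7 < tank 9.
With tank 9 < tank 3: tank 12 < tank 18 < tank 8 < tank 17 < tank 7 < tank 9 < tank 3.
With tank 3 < tank 6: tank 12 < tank 18 < tank 8 < tank 17 < tank 7 < tank 9 < tank 3 < tank 6.
With tank 6 < tank 1: tank 12 < tank 18 < tank 8 < tank 17 < tank 7 < tank 9 < tank 3 < tank 6 < tank 1.
With tank 1 < tank 14: tank 12 < tank 18 < tank 8 < tank 17 < tank 7 < tank 9 < tank 3 < tank 6 < tank 1 < tank 14.
With tank 14 < tank 10: tank 12 < tank 18 < tank 8 < tank 17 < tank 7 < tank 9 < tank 3 < tank 6 < tank 1 < tank 14 < tank 10.
So tank 12 < tank 10; tank 12 is the smaller of the two.

tank 12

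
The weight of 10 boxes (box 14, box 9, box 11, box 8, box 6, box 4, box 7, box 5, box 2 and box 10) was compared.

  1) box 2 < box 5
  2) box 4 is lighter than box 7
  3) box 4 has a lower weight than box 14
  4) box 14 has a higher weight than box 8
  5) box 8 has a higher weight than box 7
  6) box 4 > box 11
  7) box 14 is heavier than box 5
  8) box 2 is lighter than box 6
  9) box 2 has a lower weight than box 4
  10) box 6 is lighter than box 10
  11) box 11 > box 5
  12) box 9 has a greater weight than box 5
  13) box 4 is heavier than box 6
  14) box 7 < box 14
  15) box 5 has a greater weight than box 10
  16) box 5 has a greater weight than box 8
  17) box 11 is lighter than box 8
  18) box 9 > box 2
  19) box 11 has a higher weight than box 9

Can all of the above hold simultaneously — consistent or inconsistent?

inconsistent

Chaining the given relations yields box 5 < box 9 < box 11 < box 4 < box 7 < box 8, so box 5 < box 8. But one relation states box 8 < box 5. These cannot both hold.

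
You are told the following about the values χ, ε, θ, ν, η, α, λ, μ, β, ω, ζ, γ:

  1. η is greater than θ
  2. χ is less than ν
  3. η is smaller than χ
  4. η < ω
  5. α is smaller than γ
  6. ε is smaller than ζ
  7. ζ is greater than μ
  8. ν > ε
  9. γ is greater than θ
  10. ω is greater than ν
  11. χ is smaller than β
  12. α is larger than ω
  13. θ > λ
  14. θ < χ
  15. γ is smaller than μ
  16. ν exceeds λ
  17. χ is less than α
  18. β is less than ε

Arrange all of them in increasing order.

The consecutive links are each given: λ < θ; θ < η; η < χ; χ < β; β < ε; ε < ν; ν < ω; ω < α; α < γ; γ < μ; μ < ζ.

λ < θ < η < χ < β < ε < ν < ω < α < γ < μ < ζ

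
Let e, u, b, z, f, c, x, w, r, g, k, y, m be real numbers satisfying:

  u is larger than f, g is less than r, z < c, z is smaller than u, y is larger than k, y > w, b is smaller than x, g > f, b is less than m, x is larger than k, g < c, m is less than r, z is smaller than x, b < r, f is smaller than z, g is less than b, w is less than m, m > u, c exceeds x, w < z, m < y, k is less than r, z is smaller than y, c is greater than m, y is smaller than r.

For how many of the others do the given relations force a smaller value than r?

9

Directly below r: g, k, b, m, y.
One step further: w, f, z, u (9 so far).
No other element is forced below r by the given relations, so the count is 9.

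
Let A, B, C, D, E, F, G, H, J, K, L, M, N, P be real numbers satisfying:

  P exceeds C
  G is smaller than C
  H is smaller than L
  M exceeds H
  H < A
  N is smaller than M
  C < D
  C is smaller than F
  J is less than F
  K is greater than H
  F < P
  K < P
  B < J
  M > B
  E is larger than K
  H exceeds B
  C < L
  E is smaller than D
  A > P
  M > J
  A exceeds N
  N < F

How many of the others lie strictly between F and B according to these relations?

1

The relations place B below F. An element lies strictly between them when it is forced above B and also forced below F.
Above B: {H, K, E, J, D, P, L, A, M}. Below F: {N, J, G, C}.
Intersection: {J} — 1.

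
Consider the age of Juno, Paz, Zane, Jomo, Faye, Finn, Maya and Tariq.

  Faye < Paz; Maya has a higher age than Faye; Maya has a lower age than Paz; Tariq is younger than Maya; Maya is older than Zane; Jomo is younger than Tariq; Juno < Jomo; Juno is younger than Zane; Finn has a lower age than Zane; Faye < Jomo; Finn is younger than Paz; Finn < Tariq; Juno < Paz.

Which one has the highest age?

Paz

Chaining downward from Paz: directly below it, Faye, Juno, Finn, Maya; then Tariq, Zane; then Jomo.
That covers every other element, and nothing is given above Paz, so Paz is the highest age.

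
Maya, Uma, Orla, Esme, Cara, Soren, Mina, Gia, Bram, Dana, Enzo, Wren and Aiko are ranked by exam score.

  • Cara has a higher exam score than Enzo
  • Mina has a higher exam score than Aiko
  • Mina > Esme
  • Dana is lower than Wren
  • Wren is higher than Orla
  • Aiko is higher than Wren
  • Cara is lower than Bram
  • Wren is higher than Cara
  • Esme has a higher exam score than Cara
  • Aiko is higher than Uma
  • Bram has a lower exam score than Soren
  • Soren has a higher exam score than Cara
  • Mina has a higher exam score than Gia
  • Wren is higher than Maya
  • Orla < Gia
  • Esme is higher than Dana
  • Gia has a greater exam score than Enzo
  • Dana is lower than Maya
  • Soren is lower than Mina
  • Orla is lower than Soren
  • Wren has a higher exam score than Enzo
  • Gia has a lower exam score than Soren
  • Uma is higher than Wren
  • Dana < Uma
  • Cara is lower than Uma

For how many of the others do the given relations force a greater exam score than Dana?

Directly above Dana: Maya, Esme, Wren, Uma.
One step further: Aiko, Mina (6 so far).
Nothing else is reachable above Dana; 6 in all.

6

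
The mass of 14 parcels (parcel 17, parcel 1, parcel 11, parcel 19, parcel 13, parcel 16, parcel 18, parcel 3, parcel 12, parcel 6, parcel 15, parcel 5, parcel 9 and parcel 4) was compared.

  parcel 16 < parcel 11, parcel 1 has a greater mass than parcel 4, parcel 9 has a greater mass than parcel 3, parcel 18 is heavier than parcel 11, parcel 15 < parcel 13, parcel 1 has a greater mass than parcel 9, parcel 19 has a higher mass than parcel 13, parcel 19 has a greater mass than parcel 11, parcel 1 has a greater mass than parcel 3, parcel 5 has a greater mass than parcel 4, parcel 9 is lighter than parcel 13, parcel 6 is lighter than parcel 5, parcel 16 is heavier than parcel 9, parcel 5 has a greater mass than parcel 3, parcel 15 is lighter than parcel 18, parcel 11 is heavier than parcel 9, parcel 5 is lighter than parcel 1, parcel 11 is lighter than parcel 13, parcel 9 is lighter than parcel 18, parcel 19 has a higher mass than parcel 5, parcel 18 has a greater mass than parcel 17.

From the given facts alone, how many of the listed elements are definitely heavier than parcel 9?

6

The elements the relations force above parcel 9 are parcel 16, parcel 11, parcel 18, parcel 13, parcel 1, parcel 19 — no chain reaches any other.
That is 6.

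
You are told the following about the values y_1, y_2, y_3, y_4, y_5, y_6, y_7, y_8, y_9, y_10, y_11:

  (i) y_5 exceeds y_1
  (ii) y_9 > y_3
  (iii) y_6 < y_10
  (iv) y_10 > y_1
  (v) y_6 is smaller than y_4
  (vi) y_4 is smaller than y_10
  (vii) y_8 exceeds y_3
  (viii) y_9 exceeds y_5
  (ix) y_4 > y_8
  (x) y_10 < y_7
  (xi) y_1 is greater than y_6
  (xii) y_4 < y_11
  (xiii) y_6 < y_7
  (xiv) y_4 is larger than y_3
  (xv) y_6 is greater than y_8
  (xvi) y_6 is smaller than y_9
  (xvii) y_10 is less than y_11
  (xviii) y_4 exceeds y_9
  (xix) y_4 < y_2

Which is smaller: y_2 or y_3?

y_3

The relevant relations are y_3 < y_8; y_8 < y_6; y_6 < y_1; y_1 < y_5; y_5 < y_9; y_9 < y_4; y_4 < y_2.
Chaining these gives y_3 < y_8 < y_6 < y_1 < y_5 < y_9 < y_4 < y_2.
So y_3 < y_2; y_3 is the smaller of the two.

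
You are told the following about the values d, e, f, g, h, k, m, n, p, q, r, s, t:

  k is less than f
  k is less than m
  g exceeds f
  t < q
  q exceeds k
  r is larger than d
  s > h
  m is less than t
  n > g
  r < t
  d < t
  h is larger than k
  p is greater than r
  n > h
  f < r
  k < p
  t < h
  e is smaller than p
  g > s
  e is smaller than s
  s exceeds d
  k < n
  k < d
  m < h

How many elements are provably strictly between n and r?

The relations place r below n. An element lies strictly between them when it is forced above r and also forced below n.
Above r: {t, h, s, g, p, q}. Below n: {e, k, f, d, m, t, h, s, g}.
Intersection: {t, h, s, g} — 4.

4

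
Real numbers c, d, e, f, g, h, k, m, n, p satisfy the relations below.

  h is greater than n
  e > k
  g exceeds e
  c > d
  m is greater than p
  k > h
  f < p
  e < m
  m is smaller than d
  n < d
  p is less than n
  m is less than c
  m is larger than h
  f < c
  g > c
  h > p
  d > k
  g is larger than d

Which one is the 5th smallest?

k

Chaining the given pairs: f < p < n < h < k < e < m < d < c < g.
The 5th smallest is k.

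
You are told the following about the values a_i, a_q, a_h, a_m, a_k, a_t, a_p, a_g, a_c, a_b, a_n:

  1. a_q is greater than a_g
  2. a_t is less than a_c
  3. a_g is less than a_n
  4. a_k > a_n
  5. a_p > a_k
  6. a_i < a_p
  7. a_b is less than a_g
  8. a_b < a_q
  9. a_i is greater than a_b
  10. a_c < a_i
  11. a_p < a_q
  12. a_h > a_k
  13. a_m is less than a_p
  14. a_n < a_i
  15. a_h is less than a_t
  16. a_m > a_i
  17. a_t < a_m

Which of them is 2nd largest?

a_p

Piecing the relations together gives one ordering: a_b < a_g < a_n < a_k < a_h < a_t < a_c < a_i < a_m < a_p < a_q.
Counting 2 from the largest end gives a_p.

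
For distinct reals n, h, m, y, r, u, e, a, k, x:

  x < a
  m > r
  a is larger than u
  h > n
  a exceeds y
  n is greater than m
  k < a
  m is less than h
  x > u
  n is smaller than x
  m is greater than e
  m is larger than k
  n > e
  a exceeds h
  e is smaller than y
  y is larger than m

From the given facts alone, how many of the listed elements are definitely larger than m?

From m the given relations immediately reach n, y, h.
From those, x, a — 5 in total.
Nothing else is reachable above m; 5 in all.

5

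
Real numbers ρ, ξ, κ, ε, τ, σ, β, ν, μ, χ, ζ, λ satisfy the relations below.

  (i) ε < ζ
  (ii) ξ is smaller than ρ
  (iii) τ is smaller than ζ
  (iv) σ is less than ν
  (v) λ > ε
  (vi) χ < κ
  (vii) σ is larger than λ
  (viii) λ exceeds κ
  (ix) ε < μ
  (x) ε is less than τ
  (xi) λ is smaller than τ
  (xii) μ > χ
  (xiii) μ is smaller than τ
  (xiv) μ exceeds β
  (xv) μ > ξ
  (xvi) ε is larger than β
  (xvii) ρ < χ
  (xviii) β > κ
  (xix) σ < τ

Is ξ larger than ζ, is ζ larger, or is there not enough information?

ζ

Following the relations from ξ: ξ < ρ < χ < κ < β < ε < λ < σ < τ < ζ.
So ζ is larger.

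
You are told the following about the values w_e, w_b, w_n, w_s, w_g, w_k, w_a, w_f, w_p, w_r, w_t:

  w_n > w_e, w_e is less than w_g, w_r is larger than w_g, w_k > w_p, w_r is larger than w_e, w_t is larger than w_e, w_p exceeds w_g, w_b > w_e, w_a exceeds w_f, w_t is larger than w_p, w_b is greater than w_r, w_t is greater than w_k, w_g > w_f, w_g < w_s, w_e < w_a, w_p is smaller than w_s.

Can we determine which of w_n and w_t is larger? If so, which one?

undetermined

Following every chain through w_n: below w_n we get w_e.
w_t is not reached, and no chain runs the other way from w_t to w_n.
So the given relations leave the order of w_n and w_t undetermined.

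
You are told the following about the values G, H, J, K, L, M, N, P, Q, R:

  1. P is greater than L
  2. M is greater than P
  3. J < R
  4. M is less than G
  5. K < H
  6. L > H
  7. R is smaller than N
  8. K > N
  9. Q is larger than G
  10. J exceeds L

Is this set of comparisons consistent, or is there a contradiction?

inconsistent

We have L < J stated directly, yet also J < R < N < K < H < L by chaining the others — so J < L. Contradiction.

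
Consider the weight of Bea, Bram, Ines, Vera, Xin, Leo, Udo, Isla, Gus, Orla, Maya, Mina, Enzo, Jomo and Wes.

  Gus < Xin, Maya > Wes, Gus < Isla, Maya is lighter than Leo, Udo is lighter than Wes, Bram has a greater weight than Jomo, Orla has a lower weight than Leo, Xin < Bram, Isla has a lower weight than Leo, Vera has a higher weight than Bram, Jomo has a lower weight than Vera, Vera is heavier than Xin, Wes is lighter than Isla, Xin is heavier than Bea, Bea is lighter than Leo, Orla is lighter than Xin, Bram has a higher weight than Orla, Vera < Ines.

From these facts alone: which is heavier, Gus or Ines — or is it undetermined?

Ines

Gus < Xin < Bram < Vera < Ines, by transitivity through Xin, Bram, Vera.
So Ines is heavier.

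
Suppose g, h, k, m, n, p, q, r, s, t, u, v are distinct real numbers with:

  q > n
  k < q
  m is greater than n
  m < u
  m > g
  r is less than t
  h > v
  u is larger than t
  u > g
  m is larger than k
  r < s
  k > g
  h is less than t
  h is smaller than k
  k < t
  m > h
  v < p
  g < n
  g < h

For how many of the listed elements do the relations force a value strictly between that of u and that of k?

The relations place k below u. An element lies strictly between them when it is forced above k and also forced below u.
Above k: {t, q, m}. Below u: {r, v, g, h, t, n, m}.
Intersection: {t, m} — 2.

2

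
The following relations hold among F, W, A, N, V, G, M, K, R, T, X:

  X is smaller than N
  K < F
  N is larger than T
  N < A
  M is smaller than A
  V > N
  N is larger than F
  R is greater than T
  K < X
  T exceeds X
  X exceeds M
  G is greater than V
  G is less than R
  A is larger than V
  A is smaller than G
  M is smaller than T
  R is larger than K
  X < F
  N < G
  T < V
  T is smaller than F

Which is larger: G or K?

Chaining the given relations: K < X < T < N < V < A < G.
So K < G; G is the larger of the two.

G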